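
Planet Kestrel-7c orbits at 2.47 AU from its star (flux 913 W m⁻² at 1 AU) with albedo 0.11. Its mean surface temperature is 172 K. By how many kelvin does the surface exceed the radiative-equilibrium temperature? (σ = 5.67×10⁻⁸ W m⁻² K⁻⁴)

S = 913/2.47² = 149.7 W m⁻².
T_eq = [S(1−A)/(4σ)]^(1/4) = [149.7×0.89/(4×5.67×10⁻⁸)]^(1/4) = 155.7 K.
ΔT = T_surf − T_eq = 172 − 155.7.

ΔT ≈ 16.3 K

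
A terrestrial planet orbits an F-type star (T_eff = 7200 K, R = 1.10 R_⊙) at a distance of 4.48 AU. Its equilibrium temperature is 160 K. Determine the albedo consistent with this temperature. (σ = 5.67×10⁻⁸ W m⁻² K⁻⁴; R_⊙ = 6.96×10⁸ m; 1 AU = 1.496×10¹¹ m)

A ≈ 0.25

R_⋆ = 1.10 × 6.96×10⁸ = 7.66×10⁸ m.
d = 4.48 AU = 6.70×10¹¹ m.
L = 4πR_⋆²σT_⋆⁴ = 4π(7.66×10⁸)² × 5.67×10⁻⁸ × (7200)⁴ = 1.12×10²⁷ W.
S = L/(4πd²) = 199 W m⁻².
From T_eq⁴ = S(1−A)/(4σ): 1−A = 4σT_eq⁴/S.
1−A = 4 × 5.67×10⁻⁸ × (160)⁴ / 199 = 0.748.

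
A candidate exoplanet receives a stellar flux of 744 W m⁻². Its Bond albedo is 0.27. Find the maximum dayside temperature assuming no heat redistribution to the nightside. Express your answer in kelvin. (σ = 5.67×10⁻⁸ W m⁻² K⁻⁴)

With no redistribution each surface element balances locally: S(1−A) = σT⁴.
T = [744 × 0.73 / 5.67×10⁻⁸]^(1/4) = (9.58×10⁹)^(1/4) = 313 K.

T_ss ≈ 313 K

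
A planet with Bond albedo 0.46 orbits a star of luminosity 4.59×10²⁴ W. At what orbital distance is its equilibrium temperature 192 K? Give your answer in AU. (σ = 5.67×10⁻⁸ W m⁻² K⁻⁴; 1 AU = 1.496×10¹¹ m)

From T_eq⁴ = L(1−A)/(16πσd²): d = √[L(1−A)/(16πσT_eq⁴)].
d = √[4.59×10²⁴ × 0.54 / (16π × 5.67×10⁻⁸ × (192)⁴)] = 2.53×10¹⁰ m = 0.169 AU.

d ≈ 0.169 AU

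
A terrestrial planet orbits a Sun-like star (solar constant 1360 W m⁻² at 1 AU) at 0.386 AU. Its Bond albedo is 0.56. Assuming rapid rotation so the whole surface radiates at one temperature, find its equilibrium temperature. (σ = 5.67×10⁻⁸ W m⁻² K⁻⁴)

T_eq ≈ 365 K

Flux at 0.386 AU: S = 1360/0.386² = 9130 W m⁻².
Energy balance: absorbed = emitted ⇒ πR²·S(1−A) = 4πR²·σT_eq⁴, so T_eq⁴ = S(1−A)/(4σ).
T_eq = [9130 × 0.44 / (4 × 5.67×10⁻⁸)]^(1/4) = (1.77×10¹⁰)^(1/4) = 365 K.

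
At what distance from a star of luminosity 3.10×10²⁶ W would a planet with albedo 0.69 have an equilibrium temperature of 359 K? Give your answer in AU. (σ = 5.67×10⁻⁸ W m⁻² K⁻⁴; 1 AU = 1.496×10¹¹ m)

d ≈ 0.301 AU

From T_eq⁴ = L(1−A)/(16πσd²): d = √[L(1−A)/(16πσT_eq⁴)].
d = √[3.10×10²⁶ × 0.31 / (16π × 5.67×10⁻⁸ × (359)⁴)] = 4.51×10¹⁰ m = 0.301 AU.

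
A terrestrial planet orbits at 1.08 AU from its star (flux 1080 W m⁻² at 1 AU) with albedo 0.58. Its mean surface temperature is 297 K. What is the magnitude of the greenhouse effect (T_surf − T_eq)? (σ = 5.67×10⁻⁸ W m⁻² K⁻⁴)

S = 1080/1.08² = 925.9 W m⁻².
T_eq = [S(1−A)/(4σ)]^(1/4) = [925.9×0.42/(4×5.67×10⁻⁸)]^(1/4) = 203.5 K.
ΔT = T_surf − T_eq = 297 − 203.5.

ΔT ≈ 93.5 K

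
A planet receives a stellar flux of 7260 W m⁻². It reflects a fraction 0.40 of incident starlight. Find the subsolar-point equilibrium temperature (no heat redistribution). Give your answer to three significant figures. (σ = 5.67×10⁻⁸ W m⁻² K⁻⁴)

At the subsolar point the surface absorbs S(1−A) and emits σT⁴ per unit area — no factor of 4, since only the local patch is in balance.
T = [7260 × 0.60 / 5.67×10⁻⁸]^(1/4) = (7.68×10¹⁰)^(1/4) = 526 K.

T_ss ≈ 526 K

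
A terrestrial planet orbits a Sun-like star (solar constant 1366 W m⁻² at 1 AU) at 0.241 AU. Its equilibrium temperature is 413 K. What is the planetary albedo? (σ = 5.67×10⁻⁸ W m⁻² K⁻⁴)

Flux at 0.241 AU: S = 1366/0.241² = 2.35×10⁴ W m⁻².
From T_eq⁴ = S(1−A)/(4σ): 1−A = 4σT_eq⁴/S.
1−A = 4 × 5.67×10⁻⁸ × (413)⁴ / 2.35×10⁴ = 0.281.

A ≈ 0.72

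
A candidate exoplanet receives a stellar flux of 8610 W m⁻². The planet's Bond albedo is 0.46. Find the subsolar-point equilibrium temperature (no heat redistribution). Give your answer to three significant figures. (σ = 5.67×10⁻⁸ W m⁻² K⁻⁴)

T_ss ≈ 535 K

At the subsolar point the surface absorbs S(1−A) and emits σT⁴ per unit area — no factor of 4, since only the local patch is in balance.
T = [8610 × 0.54 / 5.67×10⁻⁸]^(1/4) = (8.20×10¹⁰)^(1/4) = 535 K.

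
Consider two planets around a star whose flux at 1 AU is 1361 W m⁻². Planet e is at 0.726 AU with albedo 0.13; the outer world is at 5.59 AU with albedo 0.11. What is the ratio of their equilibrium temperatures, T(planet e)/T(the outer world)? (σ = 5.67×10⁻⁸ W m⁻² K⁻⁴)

T₁/T₂ ≈ 2.759

T_eq = [S₀(1−A)/(4σd²)]^(1/4), so T ∝ (1−A)^(1/4) / √d.
T₁ = [1361×0.87/(4×5.67×10⁻⁸×0.726²)]^(1/4) = 315.48 K.
T₂ = [1361×0.89/(4×5.67×10⁻⁸×5.59²)]^(1/4) = 114.34 K.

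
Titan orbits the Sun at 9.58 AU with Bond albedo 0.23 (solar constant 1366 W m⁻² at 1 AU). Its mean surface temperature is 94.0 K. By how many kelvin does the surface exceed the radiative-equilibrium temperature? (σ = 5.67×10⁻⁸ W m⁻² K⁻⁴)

ΔT ≈ 9.7 K

S = 1366/9.58² = 14.88 W m⁻².
T_eq = [S(1−A)/(4σ)]^(1/4) = [14.88×0.77/(4×5.67×10⁻⁸)]^(1/4) = 84.3 K.
ΔT = T_surf − T_eq = 94 − 84.3.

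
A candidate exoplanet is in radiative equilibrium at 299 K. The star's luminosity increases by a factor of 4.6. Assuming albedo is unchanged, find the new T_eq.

T_eq ≈ 438 K

T_eq ∝ L^(1/4) · d^(−1/2).
T′ = 299 × 4.6^(1/4) = 438 K.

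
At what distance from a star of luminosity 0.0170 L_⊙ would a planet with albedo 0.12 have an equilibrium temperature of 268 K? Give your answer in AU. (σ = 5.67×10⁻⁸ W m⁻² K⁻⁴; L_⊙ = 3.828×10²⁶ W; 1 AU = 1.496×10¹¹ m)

L = 0.0170 × 3.828×10²⁶ = 6.51×10²⁴ W.
From T_eq⁴ = L(1−A)/(16πσd²): d = √[L(1−A)/(16πσT_eq⁴)].
d = √[6.51×10²⁴ × 0.88 / (16π × 5.67×10⁻⁸ × (268)⁴)] = 1.97×10¹⁰ m = 0.132 AU.

d ≈ 0.132 AU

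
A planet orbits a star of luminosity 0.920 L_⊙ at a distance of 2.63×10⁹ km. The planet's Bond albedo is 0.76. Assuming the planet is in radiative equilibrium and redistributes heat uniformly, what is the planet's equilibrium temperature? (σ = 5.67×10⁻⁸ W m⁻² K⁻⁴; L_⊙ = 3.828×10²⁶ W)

T_eq ≈ 45.5 K

d = 2.63×10⁹ km = 2.63×10¹² m.
L = 0.920 × 3.828×10²⁶ = 3.52×10²⁶ W.
Flux: S = L/(4πd²) = 3.52×10²⁶/(4π×(2.63×10¹²)²) = 4.05 W m⁻².
Energy balance: absorbed = emitted ⇒ πR²·S(1−A) = 4πR²·σT_eq⁴, so T_eq⁴ = S(1−A)/(4σ).
T_eq = [4.05 × 0.24 / (4 × 5.67×10⁻⁸)]^(1/4) = (4.29×10⁶)^(1/4) = 45.5 K.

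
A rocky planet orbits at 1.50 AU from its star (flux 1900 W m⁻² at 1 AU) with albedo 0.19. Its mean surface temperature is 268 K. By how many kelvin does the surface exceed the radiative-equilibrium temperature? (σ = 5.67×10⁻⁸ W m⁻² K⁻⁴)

ΔT ≈ 33.7 K

S = 1900/1.50² = 844.4 W m⁻².
T_eq = [S(1−A)/(4σ)]^(1/4) = [844.4×0.81/(4×5.67×10⁻⁸)]^(1/4) = 234.3 K.
ΔT = T_surf − T_eq = 268 − 234.3.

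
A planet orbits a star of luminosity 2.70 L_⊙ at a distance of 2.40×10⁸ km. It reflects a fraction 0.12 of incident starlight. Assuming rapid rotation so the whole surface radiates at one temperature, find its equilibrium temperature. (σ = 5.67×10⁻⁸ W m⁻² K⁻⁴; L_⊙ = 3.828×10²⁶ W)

d = 2.40×10⁸ km = 2.40×10¹¹ m.
L = 2.70 × 3.828×10²⁶ = 1.03×10²⁷ W.
Flux: S = L/(4πd²) = 1.03×10²⁷/(4π×(2.40×10¹¹)²) = 1430 W m⁻².
Energy balance: absorbed = emitted ⇒ πR²·S(1−A) = 4πR²·σT_eq⁴, so T_eq⁴ = S(1−A)/(4σ).
T_eq = [1430 × 0.88 / (4 × 5.67×10⁻⁸)]^(1/4) = (5.54×10⁹)^(1/4) = 273 K.

T_eq ≈ 273 K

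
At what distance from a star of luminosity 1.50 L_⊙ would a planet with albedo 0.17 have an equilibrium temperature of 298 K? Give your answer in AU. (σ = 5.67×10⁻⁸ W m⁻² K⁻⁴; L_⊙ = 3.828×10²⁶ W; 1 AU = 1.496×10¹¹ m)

L = 1.50 × 3.828×10²⁶ = 5.74×10²⁶ W.
From T_eq⁴ = L(1−A)/(16πσd²): d = √[L(1−A)/(16πσT_eq⁴)].
d = √[5.74×10²⁶ × 0.83 / (16π × 5.67×10⁻⁸ × (298)⁴)] = 1.46×10¹¹ m = 0.973 AU.

d ≈ 0.973 AU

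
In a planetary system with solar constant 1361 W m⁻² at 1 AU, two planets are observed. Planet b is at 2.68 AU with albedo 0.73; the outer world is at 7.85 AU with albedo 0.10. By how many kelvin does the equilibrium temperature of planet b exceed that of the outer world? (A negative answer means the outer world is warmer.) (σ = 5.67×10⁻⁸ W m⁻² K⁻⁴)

T_eq = [S₀(1−A)/(4σd²)]^(1/4), so T ∝ (1−A)^(1/4) / √d.
T₁ = [1361×0.27/(4×5.67×10⁻⁸×2.68²)]^(1/4) = 122.55 K.
T₂ = [1361×0.90/(4×5.67×10⁻⁸×7.85²)]^(1/4) = 96.76 K.

ΔT ≈ 25.8 K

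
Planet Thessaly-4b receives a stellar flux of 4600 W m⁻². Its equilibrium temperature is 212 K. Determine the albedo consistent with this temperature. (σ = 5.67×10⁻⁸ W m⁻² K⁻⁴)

A ≈ 0.90

From T_eq⁴ = S(1−A)/(4σ): 1−A = 4σT_eq⁴/S.
1−A = 4 × 5.67×10⁻⁸ × (212)⁴ / 4600 = 0.100.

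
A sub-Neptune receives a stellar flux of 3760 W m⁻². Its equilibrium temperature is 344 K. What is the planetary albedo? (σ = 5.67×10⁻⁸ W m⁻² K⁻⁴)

From T_eq⁴ = S(1−A)/(4σ): 1−A = 4σT_eq⁴/S.
1−A = 4 × 5.67×10⁻⁸ × (344)⁴ / 3760 = 0.845.

A ≈ 0.16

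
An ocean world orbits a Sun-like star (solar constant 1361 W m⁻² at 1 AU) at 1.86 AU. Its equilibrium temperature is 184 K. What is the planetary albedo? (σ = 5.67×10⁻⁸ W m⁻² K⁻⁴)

A ≈ 0.34

Flux at 1.86 AU: S = 1361/1.86² = 393 W m⁻².
From T_eq⁴ = S(1−A)/(4σ): 1−A = 4σT_eq⁴/S.
1−A = 4 × 5.67×10⁻⁸ × (184)⁴ / 393 = 0.661.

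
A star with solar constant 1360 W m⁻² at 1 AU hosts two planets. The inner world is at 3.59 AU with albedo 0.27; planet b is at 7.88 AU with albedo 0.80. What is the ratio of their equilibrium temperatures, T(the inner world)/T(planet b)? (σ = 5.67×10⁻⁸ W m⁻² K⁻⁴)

T_eq = [S₀(1−A)/(4σd²)]^(1/4), so T ∝ (1−A)^(1/4) / √d.
T₁ = [1360×0.73/(4×5.67×10⁻⁸×3.59²)]^(1/4) = 135.76 K.
T₂ = [1360×0.20/(4×5.67×10⁻⁸×7.88²)]^(1/4) = 66.29 K.

T₁/T₂ ≈ 2.048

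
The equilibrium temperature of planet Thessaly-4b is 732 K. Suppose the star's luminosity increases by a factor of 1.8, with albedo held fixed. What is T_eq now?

T_eq ∝ L^(1/4) · d^(−1/2).
T′ = 732 × 1.8^(1/4) = 848 K.

T_eq ≈ 848 K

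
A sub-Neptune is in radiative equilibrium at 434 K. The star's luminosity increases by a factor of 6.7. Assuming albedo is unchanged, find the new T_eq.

T_eq ≈ 698 K

T_eq ∝ L^(1/4) · d^(−1/2).
T′ = 434 × 6.7^(1/4) = 698 K.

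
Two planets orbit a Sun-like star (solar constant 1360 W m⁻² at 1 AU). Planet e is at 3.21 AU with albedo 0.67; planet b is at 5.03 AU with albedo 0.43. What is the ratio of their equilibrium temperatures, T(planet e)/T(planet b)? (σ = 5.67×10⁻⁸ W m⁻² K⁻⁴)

T₁/T₂ ≈ 1.092

T_eq = [S₀(1−A)/(4σd²)]^(1/4), so T ∝ (1−A)^(1/4) / √d.
T₁ = [1360×0.33/(4×5.67×10⁻⁸×3.21²)]^(1/4) = 117.72 K.
T₂ = [1360×0.57/(4×5.67×10⁻⁸×5.03²)]^(1/4) = 107.81 K.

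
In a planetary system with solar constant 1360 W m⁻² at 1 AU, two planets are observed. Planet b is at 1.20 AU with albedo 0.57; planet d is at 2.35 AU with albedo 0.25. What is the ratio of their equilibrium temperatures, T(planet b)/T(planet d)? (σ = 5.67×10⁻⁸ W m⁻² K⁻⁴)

T₁/T₂ ≈ 1.218

T_eq = [S₀(1−A)/(4σd²)]^(1/4), so T ∝ (1−A)^(1/4) / √d.
T₁ = [1360×0.43/(4×5.67×10⁻⁸×1.20²)]^(1/4) = 205.71 K.
T₂ = [1360×0.75/(4×5.67×10⁻⁸×2.35²)]^(1/4) = 168.93 K.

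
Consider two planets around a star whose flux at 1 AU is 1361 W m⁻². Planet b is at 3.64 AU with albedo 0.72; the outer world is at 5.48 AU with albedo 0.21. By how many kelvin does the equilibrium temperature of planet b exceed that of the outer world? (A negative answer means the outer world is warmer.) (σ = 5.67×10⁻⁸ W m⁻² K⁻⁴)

T_eq = [S₀(1−A)/(4σd²)]^(1/4), so T ∝ (1−A)^(1/4) / √d.
T₁ = [1361×0.28/(4×5.67×10⁻⁸×3.64²)]^(1/4) = 106.12 K.
T₂ = [1361×0.79/(4×5.67×10⁻⁸×5.48²)]^(1/4) = 112.09 K.

ΔT ≈ -6.0 K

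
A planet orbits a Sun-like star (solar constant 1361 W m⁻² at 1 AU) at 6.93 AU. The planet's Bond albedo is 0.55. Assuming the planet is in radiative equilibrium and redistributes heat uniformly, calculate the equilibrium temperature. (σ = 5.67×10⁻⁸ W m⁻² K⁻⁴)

T_eq ≈ 86.6 K

Flux at 6.93 AU: S = 1361/6.93² = 28.3 W m⁻².
Energy balance: absorbed = emitted ⇒ πR²·S(1−A) = 4πR²·σT_eq⁴, so T_eq⁴ = S(1−A)/(4σ).
T_eq = [28.3 × 0.45 / (4 × 5.67×10⁻⁸)]^(1/4) = (5.62×10⁷)^(1/4) = 86.6 K.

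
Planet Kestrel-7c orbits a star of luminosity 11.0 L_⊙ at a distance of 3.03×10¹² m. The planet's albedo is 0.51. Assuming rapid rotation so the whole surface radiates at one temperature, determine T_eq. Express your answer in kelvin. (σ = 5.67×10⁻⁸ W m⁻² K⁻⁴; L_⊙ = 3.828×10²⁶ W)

L = 11.0 × 3.828×10²⁶ = 4.21×10²⁷ W.
Flux: S = L/(4πd²) = 4.21×10²⁷/(4π×(3.03×10¹²)²) = 36.5 W m⁻².
Energy balance: absorbed = emitted ⇒ πR²·S(1−A) = 4πR²·σT_eq⁴, so T_eq⁴ = S(1−A)/(4σ).
T_eq = [36.5 × 0.49 / (4 × 5.67×10⁻⁸)]^(1/4) = (7.89×10⁷)^(1/4) = 94.2 K.

T_eq ≈ 94.2 K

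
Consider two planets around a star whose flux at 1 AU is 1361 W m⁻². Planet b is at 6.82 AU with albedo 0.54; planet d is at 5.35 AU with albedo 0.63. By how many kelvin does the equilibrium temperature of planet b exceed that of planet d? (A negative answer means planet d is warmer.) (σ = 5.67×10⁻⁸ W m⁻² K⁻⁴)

ΔT ≈ -6.1 K

T_eq = [S₀(1−A)/(4σd²)]^(1/4), so T ∝ (1−A)^(1/4) / √d.
T₁ = [1361×0.46/(4×5.67×10⁻⁸×6.82²)]^(1/4) = 87.77 K.
T₂ = [1361×0.37/(4×5.67×10⁻⁸×5.35²)]^(1/4) = 93.85 K.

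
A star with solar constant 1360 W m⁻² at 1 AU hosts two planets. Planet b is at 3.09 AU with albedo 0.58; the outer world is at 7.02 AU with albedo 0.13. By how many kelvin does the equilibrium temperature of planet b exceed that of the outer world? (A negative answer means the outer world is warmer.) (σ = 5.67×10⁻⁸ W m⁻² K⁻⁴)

T_eq = [S₀(1−A)/(4σd²)]^(1/4), so T ∝ (1−A)^(1/4) / √d.
T₁ = [1360×0.42/(4×5.67×10⁻⁸×3.09²)]^(1/4) = 127.44 K.
T₂ = [1360×0.87/(4×5.67×10⁻⁸×7.02²)]^(1/4) = 101.43 K.

ΔT ≈ 26.0 K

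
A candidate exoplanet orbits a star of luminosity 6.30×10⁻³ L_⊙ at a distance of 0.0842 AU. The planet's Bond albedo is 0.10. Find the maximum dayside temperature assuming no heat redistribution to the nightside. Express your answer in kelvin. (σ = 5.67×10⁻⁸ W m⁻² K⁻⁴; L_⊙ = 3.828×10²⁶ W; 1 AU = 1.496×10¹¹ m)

T_ss ≈ 372 K

d = 0.0842 AU = 1.26×10¹⁰ m.
L = 6.30×10⁻³ × 3.828×10²⁶ = 2.41×10²⁴ W.
Flux: S = L/(4πd²) = 2.41×10²⁴/(4π×(1.26×10¹⁰)²) = 1210 W m⁻².
With no redistribution each surface element balances locally: S(1−A) = σT⁴.
T = [1210 × 0.90 / 5.67×10⁻⁸]^(1/4) = (1.92×10¹⁰)^(1/4) = 372 K.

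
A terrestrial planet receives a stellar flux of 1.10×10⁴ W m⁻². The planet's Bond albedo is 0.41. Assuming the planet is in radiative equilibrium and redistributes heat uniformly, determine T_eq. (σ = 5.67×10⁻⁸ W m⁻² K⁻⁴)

Energy balance: absorbed = emitted ⇒ πR²·S(1−A) = 4πR²·σT_eq⁴, so T_eq⁴ = S(1−A)/(4σ).
T_eq = [1.10×10⁴ × 0.59 / (4 × 5.67×10⁻⁸)]^(1/4) = (2.86×10¹⁰)^(1/4) = 411 K.

T_eq ≈ 411 K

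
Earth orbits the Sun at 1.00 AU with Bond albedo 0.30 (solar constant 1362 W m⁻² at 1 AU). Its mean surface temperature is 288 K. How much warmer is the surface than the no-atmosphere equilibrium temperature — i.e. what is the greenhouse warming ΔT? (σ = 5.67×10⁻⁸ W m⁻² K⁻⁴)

ΔT ≈ 33.4 K

S = 1362/1.00² = 1362 W m⁻².
T_eq = [S(1−A)/(4σ)]^(1/4) = [1362×0.70/(4×5.67×10⁻⁸)]^(1/4) = 254.6 K.
ΔT = T_surf − T_eq = 288 − 254.6.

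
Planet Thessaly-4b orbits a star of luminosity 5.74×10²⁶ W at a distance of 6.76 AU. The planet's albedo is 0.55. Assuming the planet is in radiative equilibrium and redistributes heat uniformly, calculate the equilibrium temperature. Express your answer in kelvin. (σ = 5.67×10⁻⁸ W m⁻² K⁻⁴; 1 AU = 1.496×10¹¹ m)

d = 6.76 AU = 1.01×10¹² m.
Flux: S = L/(4πd²) = 5.74×10²⁶/(4π×(1.01×10¹²)²) = 44.7 W m⁻².
Energy balance: absorbed = emitted ⇒ πR²·S(1−A) = 4πR²·σT_eq⁴, so T_eq⁴ = S(1−A)/(4σ).
T_eq = [44.7 × 0.45 / (4 × 5.67×10⁻⁸)]^(1/4) = (8.86×10⁷)^(1/4) = 97.0 K.

T_eq ≈ 97.0 K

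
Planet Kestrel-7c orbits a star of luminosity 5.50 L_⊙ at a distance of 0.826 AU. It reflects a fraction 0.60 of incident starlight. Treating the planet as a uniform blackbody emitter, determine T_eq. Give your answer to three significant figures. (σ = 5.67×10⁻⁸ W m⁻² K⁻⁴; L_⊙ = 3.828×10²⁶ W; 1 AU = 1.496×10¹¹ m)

T_eq ≈ 373 K

d = 0.826 AU = 1.24×10¹¹ m.
L = 5.50 × 3.828×10²⁶ = 2.11×10²⁷ W.
Flux: S = L/(4πd²) = 2.11×10²⁷/(4π×(1.24×10¹¹)²) = 1.10×10⁴ W m⁻².
Energy balance: absorbed = emitted ⇒ πR²·S(1−A) = 4πR²·σT_eq⁴, so T_eq⁴ = S(1−A)/(4σ).
T_eq = [1.10×10⁴ × 0.40 / (4 × 5.67×10⁻⁸)]^(1/4) = (1.94×10¹⁰)^(1/4) = 373 K.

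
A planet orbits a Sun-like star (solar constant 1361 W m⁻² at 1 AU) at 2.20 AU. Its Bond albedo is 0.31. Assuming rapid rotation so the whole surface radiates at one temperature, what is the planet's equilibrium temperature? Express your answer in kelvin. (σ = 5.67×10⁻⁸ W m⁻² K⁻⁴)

Flux at 2.20 AU: S = 1361/2.20² = 281 W m⁻².
Energy balance: absorbed = emitted ⇒ πR²·S(1−A) = 4πR²·σT_eq⁴, so T_eq⁴ = S(1−A)/(4σ).
T_eq = [281 × 0.69 / (4 × 5.67×10⁻⁸)]^(1/4) = (8.55×10⁸)^(1/4) = 171 K.

T_eq ≈ 171 K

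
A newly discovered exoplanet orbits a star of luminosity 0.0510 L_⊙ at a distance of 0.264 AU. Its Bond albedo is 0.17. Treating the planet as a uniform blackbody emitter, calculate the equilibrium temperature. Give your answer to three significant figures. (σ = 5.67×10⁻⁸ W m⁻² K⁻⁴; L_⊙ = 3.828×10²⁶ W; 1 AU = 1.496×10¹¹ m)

d = 0.264 AU = 3.95×10¹⁰ m.
L = 0.0510 × 3.828×10²⁶ = 1.95×10²⁵ W.
Flux: S = L/(4πd²) = 1.95×10²⁵/(4π×(3.95×10¹⁰)²) = 996 W m⁻².
Energy balance: absorbed = emitted ⇒ πR²·S(1−A) = 4πR²·σT_eq⁴, so T_eq⁴ = S(1−A)/(4σ).
T_eq = [996 × 0.83 / (4 × 5.67×10⁻⁸)]^(1/4) = (3.64×10⁹)^(1/4) = 246 K.

T_eq ≈ 246 K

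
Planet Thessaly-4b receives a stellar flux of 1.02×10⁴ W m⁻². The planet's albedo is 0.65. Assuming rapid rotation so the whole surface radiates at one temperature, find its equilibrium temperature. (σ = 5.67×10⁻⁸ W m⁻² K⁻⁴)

T_eq ≈ 354 K

Energy balance: absorbed = emitted ⇒ πR²·S(1−A) = 4πR²·σT_eq⁴, so T_eq⁴ = S(1−A)/(4σ).
T_eq = [1.02×10⁴ × 0.35 / (4 × 5.67×10⁻⁸)]^(1/4) = (1.57×10¹⁰)^(1/4) = 354 K.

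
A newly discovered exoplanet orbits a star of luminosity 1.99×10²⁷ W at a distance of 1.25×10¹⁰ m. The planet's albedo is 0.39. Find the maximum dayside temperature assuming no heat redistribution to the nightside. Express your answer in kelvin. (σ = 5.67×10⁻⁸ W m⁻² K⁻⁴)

T_ss ≈ 1820 K

Flux: S = L/(4πd²) = 1.99×10²⁷/(4π×(1.25×10¹⁰)²) = 1.01×10⁶ W m⁻².
With no redistribution each surface element balances locally: S(1−A) = σT⁴.
T = [1.01×10⁶ × 0.61 / 5.67×10⁻⁸]^(1/4) = (1.09×10¹³)^(1/4) = 1820 K.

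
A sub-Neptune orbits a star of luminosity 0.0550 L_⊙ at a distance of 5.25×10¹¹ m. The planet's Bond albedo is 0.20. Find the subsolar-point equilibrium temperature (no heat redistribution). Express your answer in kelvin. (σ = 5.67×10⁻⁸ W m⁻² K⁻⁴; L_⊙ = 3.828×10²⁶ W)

T_ss ≈ 96.2 K

L = 0.0550 × 3.828×10²⁶ = 2.11×10²⁵ W.
Flux: S = L/(4πd²) = 2.11×10²⁵/(4π×(5.25×10¹¹)²) = 6.08 W m⁻².
At the subsolar point the surface absorbs S(1−A) and emits σT⁴ per unit area — no factor of 4, since only the local patch is in balance.
T = [6.08 × 0.80 / 5.67×10⁻⁸]^(1/4) = (8.58×10⁷)^(1/4) = 96.2 K.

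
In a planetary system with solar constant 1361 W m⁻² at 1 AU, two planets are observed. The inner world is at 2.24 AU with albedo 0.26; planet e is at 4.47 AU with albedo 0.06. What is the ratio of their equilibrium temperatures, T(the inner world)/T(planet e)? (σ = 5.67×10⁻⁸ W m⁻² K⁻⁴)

T₁/T₂ ≈ 1.331

T_eq = [S₀(1−A)/(4σd²)]^(1/4), so T ∝ (1−A)^(1/4) / √d.
T₁ = [1361×0.74/(4×5.67×10⁻⁸×2.24²)]^(1/4) = 172.48 K.
T₂ = [1361×0.94/(4×5.67×10⁻⁸×4.47²)]^(1/4) = 129.62 K.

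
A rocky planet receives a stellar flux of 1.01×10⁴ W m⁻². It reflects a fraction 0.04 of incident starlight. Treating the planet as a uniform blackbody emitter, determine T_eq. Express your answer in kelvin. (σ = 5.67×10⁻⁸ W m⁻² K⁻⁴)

T_eq ≈ 455 K

Energy balance: absorbed = emitted ⇒ πR²·S(1−A) = 4πR²·σT_eq⁴, so T_eq⁴ = S(1−A)/(4σ).
T_eq = [1.01×10⁴ × 0.96 / (4 × 5.67×10⁻⁸)]^(1/4) = (4.28×10¹⁰)^(1/4) = 455 K.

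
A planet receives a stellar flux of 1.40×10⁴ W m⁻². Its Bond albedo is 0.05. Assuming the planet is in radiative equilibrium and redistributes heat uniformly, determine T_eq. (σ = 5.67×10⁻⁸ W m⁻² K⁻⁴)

Energy balance: absorbed = emitted ⇒ πR²·S(1−A) = 4πR²·σT_eq⁴, so T_eq⁴ = S(1−A)/(4σ).
T_eq = [1.40×10⁴ × 0.95 / (4 × 5.67×10⁻⁸)]^(1/4) = (5.86×10¹⁰)^(1/4) = 492 K.

T_eq ≈ 492 K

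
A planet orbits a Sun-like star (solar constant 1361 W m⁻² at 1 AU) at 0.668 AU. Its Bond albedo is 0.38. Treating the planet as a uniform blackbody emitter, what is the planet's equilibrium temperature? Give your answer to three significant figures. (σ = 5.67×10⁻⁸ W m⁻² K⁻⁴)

Flux at 0.668 AU: S = 1361/0.668² = 3050 W m⁻².
Energy balance: absorbed = emitted ⇒ πR²·S(1−A) = 4πR²·σT_eq⁴, so T_eq⁴ = S(1−A)/(4σ).
T_eq = [3050 × 0.62 / (4 × 5.67×10⁻⁸)]^(1/4) = (8.34×10⁹)^(1/4) = 302 K.

T_eq ≈ 302 K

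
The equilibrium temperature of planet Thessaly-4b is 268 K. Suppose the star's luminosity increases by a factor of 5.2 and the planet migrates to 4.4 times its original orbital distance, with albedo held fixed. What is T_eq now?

T_eq ≈ 193 K

T_eq ∝ L^(1/4) · d^(−1/2).
T′ = 268 × 5.2^(1/4) / 4.4^(1/2) = 193 K.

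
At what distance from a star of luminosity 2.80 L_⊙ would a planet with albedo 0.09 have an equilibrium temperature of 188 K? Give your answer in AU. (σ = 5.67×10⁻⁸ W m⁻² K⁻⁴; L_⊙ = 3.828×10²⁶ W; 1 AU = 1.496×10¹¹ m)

L = 2.80 × 3.828×10²⁶ = 1.07×10²⁷ W.
From T_eq⁴ = L(1−A)/(16πσd²): d = √[L(1−A)/(16πσT_eq⁴)].
d = √[1.07×10²⁷ × 0.91 / (16π × 5.67×10⁻⁸ × (188)⁴)] = 5.23×10¹¹ m = 3.50 AU.

d ≈ 3.50 AU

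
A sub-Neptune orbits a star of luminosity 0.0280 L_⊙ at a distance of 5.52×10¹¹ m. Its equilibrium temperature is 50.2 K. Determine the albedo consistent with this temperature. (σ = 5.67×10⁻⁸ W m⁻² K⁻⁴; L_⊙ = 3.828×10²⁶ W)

A ≈ 0.49

L = 0.0280 × 3.828×10²⁶ = 1.07×10²⁵ W.
Flux: S = L/(4πd²) = 1.07×10²⁵/(4π×(5.52×10¹¹)²) = 2.80 W m⁻².
From T_eq⁴ = S(1−A)/(4σ): 1−A = 4σT_eq⁴/S.
1−A = 4 × 5.67×10⁻⁸ × (50.2)⁴ / 2.80 = 0.515.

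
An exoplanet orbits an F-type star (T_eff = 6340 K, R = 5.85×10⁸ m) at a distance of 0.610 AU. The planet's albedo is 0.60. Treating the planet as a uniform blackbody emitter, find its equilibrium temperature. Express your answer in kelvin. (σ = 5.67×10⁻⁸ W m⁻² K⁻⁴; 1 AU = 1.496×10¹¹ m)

T_eq ≈ 285 K

d = 0.610 AU = 9.13×10¹⁰ m.
L = 4πR_⋆²σT_⋆⁴ = 4π(5.85×10⁸)² × 5.67×10⁻⁸ × (6340)⁴ = 3.94×10²⁶ W.
S = L/(4πd²) = 3760 W m⁻².
Energy balance: absorbed = emitted ⇒ πR²·S(1−A) = 4πR²·σT_eq⁴, so T_eq⁴ = S(1−A)/(4σ).
T_eq = [3760 × 0.40 / (4 × 5.67×10⁻⁸)]^(1/4) = (6.64×10⁹)^(1/4) = 285 K.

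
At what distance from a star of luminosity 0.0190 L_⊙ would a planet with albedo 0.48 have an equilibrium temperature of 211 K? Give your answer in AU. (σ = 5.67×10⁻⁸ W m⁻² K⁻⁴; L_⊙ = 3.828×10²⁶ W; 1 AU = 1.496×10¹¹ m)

L = 0.0190 × 3.828×10²⁶ = 7.27×10²⁴ W.
From T_eq⁴ = L(1−A)/(16πσd²): d = √[L(1−A)/(16πσT_eq⁴)].
d = √[7.27×10²⁴ × 0.52 / (16π × 5.67×10⁻⁸ × (211)⁴)] = 2.59×10¹⁰ m = 0.173 AU.

d ≈ 0.173 AU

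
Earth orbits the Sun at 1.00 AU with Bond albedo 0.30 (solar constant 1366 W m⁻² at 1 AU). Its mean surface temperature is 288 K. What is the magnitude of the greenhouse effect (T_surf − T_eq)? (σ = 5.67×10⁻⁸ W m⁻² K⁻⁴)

S = 1366/1.00² = 1366 W m⁻².
T_eq = [S(1−A)/(4σ)]^(1/4) = [1366×0.70/(4×5.67×10⁻⁸)]^(1/4) = 254.8 K.
ΔT = T_surf − T_eq = 288 − 254.8.

ΔT ≈ 33.2 K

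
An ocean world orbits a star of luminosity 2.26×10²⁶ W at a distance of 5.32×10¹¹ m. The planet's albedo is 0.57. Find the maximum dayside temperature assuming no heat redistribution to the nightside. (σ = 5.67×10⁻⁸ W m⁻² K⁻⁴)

T_ss ≈ 148 K

Flux: S = L/(4πd²) = 2.26×10²⁶/(4π×(5.32×10¹¹)²) = 63.5 W m⁻².
With no redistribution each surface element balances locally: S(1−A) = σT⁴.
T = [63.5 × 0.43 / 5.67×10⁻⁸]^(1/4) = (4.82×10⁸)^(1/4) = 148 K.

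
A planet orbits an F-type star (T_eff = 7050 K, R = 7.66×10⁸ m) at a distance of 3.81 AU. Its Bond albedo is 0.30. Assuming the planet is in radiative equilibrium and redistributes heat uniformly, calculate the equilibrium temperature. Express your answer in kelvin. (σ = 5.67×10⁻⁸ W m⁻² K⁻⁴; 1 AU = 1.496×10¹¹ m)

d = 3.81 AU = 5.70×10¹¹ m.
L = 4πR_⋆²σT_⋆⁴ = 4π(7.66×10⁸)² × 5.67×10⁻⁸ × (7050)⁴ = 1.03×10²⁷ W.
S = L/(4πd²) = 253 W m⁻².
Energy balance: absorbed = emitted ⇒ πR²·S(1−A) = 4πR²·σT_eq⁴, so T_eq⁴ = S(1−A)/(4σ).
T_eq = [253 × 0.70 / (4 × 5.67×10⁻⁸)]^(1/4) = (7.81×10⁸)^(1/4) = 167 K.

T_eq ≈ 167 K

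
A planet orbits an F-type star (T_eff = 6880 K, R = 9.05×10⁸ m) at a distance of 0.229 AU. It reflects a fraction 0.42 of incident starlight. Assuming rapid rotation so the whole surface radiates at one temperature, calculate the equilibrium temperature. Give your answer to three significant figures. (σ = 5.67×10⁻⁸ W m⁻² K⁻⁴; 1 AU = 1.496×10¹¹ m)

T_eq ≈ 690 K

d = 0.229 AU = 3.43×10¹⁰ m.
L = 4πR_⋆²σT_⋆⁴ = 4π(9.05×10⁸)² × 5.67×10⁻⁸ × (6880)⁴ = 1.31×10²⁷ W.
S = L/(4πd²) = 8.87×10⁴ W m⁻².
Energy balance: absorbed = emitted ⇒ πR²·S(1−A) = 4πR²·σT_eq⁴, so T_eq⁴ = S(1−A)/(4σ).
T_eq = [8.87×10⁴ × 0.58 / (4 × 5.67×10⁻⁸)]^(1/4) = (2.27×10¹¹)^(1/4) = 690 K.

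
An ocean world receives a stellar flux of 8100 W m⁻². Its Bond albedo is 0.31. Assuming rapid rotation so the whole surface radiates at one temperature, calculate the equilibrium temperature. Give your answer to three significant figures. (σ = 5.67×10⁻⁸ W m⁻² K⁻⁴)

T_eq ≈ 396 K

Energy balance: absorbed = emitted ⇒ πR²·S(1−A) = 4πR²·σT_eq⁴, so T_eq⁴ = S(1−A)/(4σ).
T_eq = [8100 × 0.69 / (4 × 5.67×10⁻⁸)]^(1/4) = (2.46×10¹⁰)^(1/4) = 396 K.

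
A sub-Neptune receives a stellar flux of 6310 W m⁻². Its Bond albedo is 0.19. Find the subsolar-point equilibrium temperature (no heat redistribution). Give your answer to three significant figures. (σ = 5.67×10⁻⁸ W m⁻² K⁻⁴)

T_ss ≈ 548 K

At the subsolar point the surface absorbs S(1−A) and emits σT⁴ per unit area — no factor of 4, since only the local patch is in balance.
T = [6310 × 0.81 / 5.67×10⁻⁸]^(1/4) = (9.01×10¹⁰)^(1/4) = 548 K.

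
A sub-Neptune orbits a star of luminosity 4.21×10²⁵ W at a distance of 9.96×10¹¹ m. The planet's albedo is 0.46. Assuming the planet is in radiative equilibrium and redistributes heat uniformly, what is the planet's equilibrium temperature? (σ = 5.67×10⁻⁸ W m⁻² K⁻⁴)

T_eq ≈ 53.3 K

Flux: S = L/(4πd²) = 4.21×10²⁵/(4π×(9.96×10¹¹)²) = 3.38 W m⁻².
Energy balance: absorbed = emitted ⇒ πR²·S(1−A) = 4πR²·σT_eq⁴, so T_eq⁴ = S(1−A)/(4σ).
T_eq = [3.38 × 0.54 / (4 × 5.67×10⁻⁸)]^(1/4) = (8.04×10⁶)^(1/4) = 53.3 K.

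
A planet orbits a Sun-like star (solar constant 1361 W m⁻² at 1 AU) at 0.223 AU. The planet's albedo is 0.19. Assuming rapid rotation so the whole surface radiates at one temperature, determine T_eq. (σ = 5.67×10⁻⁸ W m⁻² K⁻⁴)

T_eq ≈ 559 K

Flux at 0.223 AU: S = 1361/0.223² = 2.74×10⁴ W m⁻².
Energy balance: absorbed = emitted ⇒ πR²·S(1−A) = 4πR²·σT_eq⁴, so T_eq⁴ = S(1−A)/(4σ).
T_eq = [2.74×10⁴ × 0.81 / (4 × 5.67×10⁻⁸)]^(1/4) = (9.77×10¹⁰)^(1/4) = 559 K.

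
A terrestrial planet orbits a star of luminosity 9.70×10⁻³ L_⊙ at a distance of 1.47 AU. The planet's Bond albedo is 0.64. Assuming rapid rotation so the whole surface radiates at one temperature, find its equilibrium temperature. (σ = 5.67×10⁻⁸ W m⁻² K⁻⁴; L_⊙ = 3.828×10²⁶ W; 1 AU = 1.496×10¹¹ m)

T_eq ≈ 55.8 K

d = 1.47 AU = 2.20×10¹¹ m.
L = 9.70×10⁻³ × 3.828×10²⁶ = 3.71×10²⁴ W.
Flux: S = L/(4πd²) = 3.71×10²⁴/(4π×(2.20×10¹¹)²) = 6.11 W m⁻².
Energy balance: absorbed = emitted ⇒ πR²·S(1−A) = 4πR²·σT_eq⁴, so T_eq⁴ = S(1−A)/(4σ).
T_eq = [6.11 × 0.36 / (4 × 5.67×10⁻⁸)]^(1/4) = (9.70×10⁶)^(1/4) = 55.8 K.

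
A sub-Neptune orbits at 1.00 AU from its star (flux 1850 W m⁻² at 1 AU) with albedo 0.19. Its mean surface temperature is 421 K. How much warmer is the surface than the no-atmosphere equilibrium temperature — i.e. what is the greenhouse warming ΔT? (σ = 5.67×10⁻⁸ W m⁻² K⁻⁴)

S = 1850/1.00² = 1850 W m⁻².
T_eq = [S(1−A)/(4σ)]^(1/4) = [1850×0.81/(4×5.67×10⁻⁸)]^(1/4) = 285.1 K.
ΔT = T_surf − T_eq = 421 − 285.1.

ΔT ≈ 135.9 K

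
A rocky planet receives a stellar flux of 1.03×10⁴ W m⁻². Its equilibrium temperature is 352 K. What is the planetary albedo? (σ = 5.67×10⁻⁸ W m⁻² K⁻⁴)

From T_eq⁴ = S(1−A)/(4σ): 1−A = 4σT_eq⁴/S.
1−A = 4 × 5.67×10⁻⁸ × (352)⁴ / 1.03×10⁴ = 0.338.

A ≈ 0.66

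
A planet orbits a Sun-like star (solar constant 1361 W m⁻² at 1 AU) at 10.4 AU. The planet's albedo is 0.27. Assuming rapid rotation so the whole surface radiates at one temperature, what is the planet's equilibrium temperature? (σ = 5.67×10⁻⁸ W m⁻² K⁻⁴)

Flux at 10.4 AU: S = 1361/10.4² = 12.6 W m⁻².
Energy balance: absorbed = emitted ⇒ πR²·S(1−A) = 4πR²·σT_eq⁴, so T_eq⁴ = S(1−A)/(4σ).
T_eq = [12.6 × 0.73 / (4 × 5.67×10⁻⁸)]^(1/4) = (4.05×10⁷)^(1/4) = 79.8 K.

T_eq ≈ 79.8 K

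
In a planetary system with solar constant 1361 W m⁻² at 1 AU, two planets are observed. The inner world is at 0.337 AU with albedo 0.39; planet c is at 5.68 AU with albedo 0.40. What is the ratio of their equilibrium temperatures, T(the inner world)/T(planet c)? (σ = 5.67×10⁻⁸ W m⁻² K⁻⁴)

T_eq = [S₀(1−A)/(4σd²)]^(1/4), so T ∝ (1−A)^(1/4) / √d.
T₁ = [1361×0.61/(4×5.67×10⁻⁸×0.337²)]^(1/4) = 423.71 K.
T₂ = [1361×0.60/(4×5.67×10⁻⁸×5.68²)]^(1/4) = 102.78 K.

T₁/T₂ ≈ 4.122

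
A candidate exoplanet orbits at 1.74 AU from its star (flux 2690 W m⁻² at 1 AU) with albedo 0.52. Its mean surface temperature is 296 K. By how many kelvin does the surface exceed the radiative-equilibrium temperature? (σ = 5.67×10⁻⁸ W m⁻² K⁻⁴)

S = 2690/1.74² = 888.5 W m⁻².
T_eq = [S(1−A)/(4σ)]^(1/4) = [888.5×0.48/(4×5.67×10⁻⁸)]^(1/4) = 208.2 K.
ΔT = T_surf − T_eq = 296 − 208.2.

ΔT ≈ 87.8 K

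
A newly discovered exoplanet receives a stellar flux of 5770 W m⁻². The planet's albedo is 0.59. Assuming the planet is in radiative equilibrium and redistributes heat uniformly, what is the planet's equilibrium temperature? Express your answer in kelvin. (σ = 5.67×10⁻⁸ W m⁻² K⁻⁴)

T_eq ≈ 320 K

Energy balance: absorbed = emitted ⇒ πR²·S(1−A) = 4πR²·σT_eq⁴, so T_eq⁴ = S(1−A)/(4σ).
T_eq = [5770 × 0.41 / (4 × 5.67×10⁻⁸)]^(1/4) = (1.04×10¹⁰)^(1/4) = 320 K.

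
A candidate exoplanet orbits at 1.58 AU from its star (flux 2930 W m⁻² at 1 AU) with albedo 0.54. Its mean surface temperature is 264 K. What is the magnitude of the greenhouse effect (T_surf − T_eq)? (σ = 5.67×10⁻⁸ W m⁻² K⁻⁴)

ΔT ≈ 43.1 K

S = 2930/1.58² = 1174 W m⁻².
T_eq = [S(1−A)/(4σ)]^(1/4) = [1174×0.46/(4×5.67×10⁻⁸)]^(1/4) = 220.9 K.
ΔT = T_surf − T_eq = 264 − 220.9.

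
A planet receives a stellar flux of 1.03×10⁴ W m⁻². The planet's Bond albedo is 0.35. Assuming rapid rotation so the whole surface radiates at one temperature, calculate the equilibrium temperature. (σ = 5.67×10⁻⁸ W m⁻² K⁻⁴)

T_eq ≈ 415 K

Energy balance: absorbed = emitted ⇒ πR²·S(1−A) = 4πR²·σT_eq⁴, so T_eq⁴ = S(1−A)/(4σ).
T_eq = [1.03×10⁴ × 0.65 / (4 × 5.67×10⁻⁸)]^(1/4) = (2.95×10¹⁰)^(1/4) = 415 K.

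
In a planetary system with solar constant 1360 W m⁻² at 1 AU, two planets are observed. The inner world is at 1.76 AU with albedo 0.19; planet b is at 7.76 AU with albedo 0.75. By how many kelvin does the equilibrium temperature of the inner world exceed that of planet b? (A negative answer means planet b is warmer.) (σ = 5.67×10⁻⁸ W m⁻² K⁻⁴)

T_eq = [S₀(1−A)/(4σd²)]^(1/4), so T ∝ (1−A)^(1/4) / √d.
T₁ = [1360×0.81/(4×5.67×10⁻⁸×1.76²)]^(1/4) = 198.99 K.
T₂ = [1360×0.25/(4×5.67×10⁻⁸×7.76²)]^(1/4) = 70.64 K.

ΔT ≈ 128.4 K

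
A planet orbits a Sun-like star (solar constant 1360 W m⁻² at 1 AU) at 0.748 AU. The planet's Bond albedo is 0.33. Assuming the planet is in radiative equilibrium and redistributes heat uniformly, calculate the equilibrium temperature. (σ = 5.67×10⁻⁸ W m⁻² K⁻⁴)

T_eq ≈ 291 K

Flux at 0.748 AU: S = 1360/0.748² = 2430 W m⁻².
Energy balance: absorbed = emitted ⇒ πR²·S(1−A) = 4πR²·σT_eq⁴, so T_eq⁴ = S(1−A)/(4σ).
T_eq = [2430 × 0.67 / (4 × 5.67×10⁻⁸)]^(1/4) = (7.18×10⁹)^(1/4) = 291 K.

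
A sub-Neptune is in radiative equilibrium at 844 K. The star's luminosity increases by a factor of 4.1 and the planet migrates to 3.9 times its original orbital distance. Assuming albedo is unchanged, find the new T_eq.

T_eq ≈ 608 K

T_eq ∝ L^(1/4) · d^(−1/2).
T′ = 844 × 4.1^(1/4) / 3.9^(1/2) = 608 K.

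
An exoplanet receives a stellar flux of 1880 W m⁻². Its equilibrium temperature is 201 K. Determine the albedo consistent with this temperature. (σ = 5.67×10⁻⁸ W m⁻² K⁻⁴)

A ≈ 0.80

From T_eq⁴ = S(1−A)/(4σ): 1−A = 4σT_eq⁴/S.
1−A = 4 × 5.67×10⁻⁸ × (201)⁴ / 1880 = 0.197.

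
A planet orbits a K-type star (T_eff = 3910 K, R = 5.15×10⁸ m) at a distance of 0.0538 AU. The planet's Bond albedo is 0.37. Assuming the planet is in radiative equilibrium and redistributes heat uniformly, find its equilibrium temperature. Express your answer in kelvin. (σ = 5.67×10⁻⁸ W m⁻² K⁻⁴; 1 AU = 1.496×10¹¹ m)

d = 0.0538 AU = 8.05×10⁹ m.
L = 4πR_⋆²σT_⋆⁴ = 4π(5.15×10⁸)² × 5.67×10⁻⁸ × (3910)⁴ = 4.42×10²⁵ W.
S = L/(4πd²) = 5.43×10⁴ W m⁻².
Energy balance: absorbed = emitted ⇒ πR²·S(1−A) = 4πR²·σT_eq⁴, so T_eq⁴ = S(1−A)/(4σ).
T_eq = [5.43×10⁴ × 0.63 / (4 × 5.67×10⁻⁸)]^(1/4) = (1.51×10¹¹)^(1/4) = 623 K.

T_eq ≈ 623 K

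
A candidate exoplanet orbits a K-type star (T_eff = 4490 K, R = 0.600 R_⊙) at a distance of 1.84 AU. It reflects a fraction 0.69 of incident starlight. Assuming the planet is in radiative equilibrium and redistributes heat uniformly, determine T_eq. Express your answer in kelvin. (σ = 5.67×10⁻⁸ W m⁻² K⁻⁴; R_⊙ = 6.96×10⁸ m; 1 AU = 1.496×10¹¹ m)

R_⋆ = 0.600 × 6.96×10⁸ = 4.18×10⁸ m.
d = 1.84 AU = 2.75×10¹¹ m.
L = 4πR_⋆²σT_⋆⁴ = 4π(4.18×10⁸)² × 5.67×10⁻⁸ × (4490)⁴ = 5.05×10²⁵ W.
S = L/(4πd²) = 53.0 W m⁻².
Energy balance: absorbed = emitted ⇒ πR²·S(1−A) = 4πR²·σT_eq⁴, so T_eq⁴ = S(1−A)/(4σ).
T_eq = [53.0 × 0.31 / (4 × 5.67×10⁻⁸)]^(1/4) = (7.25×10⁷)^(1/4) = 92.3 K.

T_eq ≈ 92.3 K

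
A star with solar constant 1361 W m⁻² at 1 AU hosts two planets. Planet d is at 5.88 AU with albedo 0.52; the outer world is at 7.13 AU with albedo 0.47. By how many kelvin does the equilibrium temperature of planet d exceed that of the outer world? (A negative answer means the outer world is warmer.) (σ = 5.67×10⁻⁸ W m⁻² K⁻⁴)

ΔT ≈ 6.6 K

T_eq = [S₀(1−A)/(4σd²)]^(1/4), so T ∝ (1−A)^(1/4) / √d.
T₁ = [1361×0.48/(4×5.67×10⁻⁸×5.88²)]^(1/4) = 95.54 K.
T₂ = [1361×0.53/(4×5.67×10⁻⁸×7.13²)]^(1/4) = 88.94 K.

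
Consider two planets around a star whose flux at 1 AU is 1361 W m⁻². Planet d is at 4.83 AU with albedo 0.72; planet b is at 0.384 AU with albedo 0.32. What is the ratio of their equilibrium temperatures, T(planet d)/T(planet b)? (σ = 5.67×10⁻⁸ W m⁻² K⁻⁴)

T_eq = [S₀(1−A)/(4σd²)]^(1/4), so T ∝ (1−A)^(1/4) / √d.
T₁ = [1361×0.28/(4×5.67×10⁻⁸×4.83²)]^(1/4) = 92.12 K.
T₂ = [1361×0.68/(4×5.67×10⁻⁸×0.384²)]^(1/4) = 407.86 K.

T₁/T₂ ≈ 0.226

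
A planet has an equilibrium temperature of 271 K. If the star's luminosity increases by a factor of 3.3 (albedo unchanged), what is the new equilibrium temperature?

T_eq ≈ 365 K

T_eq ∝ L^(1/4) · d^(−1/2).
T′ = 271 × 3.3^(1/4) = 365 K.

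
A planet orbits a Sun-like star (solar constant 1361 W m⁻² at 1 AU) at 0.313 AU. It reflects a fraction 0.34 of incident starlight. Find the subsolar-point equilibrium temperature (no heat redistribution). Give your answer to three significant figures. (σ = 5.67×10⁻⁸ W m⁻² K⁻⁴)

Flux at 0.313 AU: S = 1361/0.313² = 1.39×10⁴ W m⁻².
At the subsolar point the surface absorbs S(1−A) and emits σT⁴ per unit area — no factor of 4, since only the local patch is in balance.
T = [1.39×10⁴ × 0.66 / 5.67×10⁻⁸]^(1/4) = (1.62×10¹¹)^(1/4) = 634 K.

T_ss ≈ 634 K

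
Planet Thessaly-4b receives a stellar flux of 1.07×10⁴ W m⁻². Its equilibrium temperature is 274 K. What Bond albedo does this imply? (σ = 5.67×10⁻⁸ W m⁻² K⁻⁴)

A ≈ 0.88

From T_eq⁴ = S(1−A)/(4σ): 1−A = 4σT_eq⁴/S.
1−A = 4 × 5.67×10⁻⁸ × (274)⁴ / 1.07×10⁴ = 0.119.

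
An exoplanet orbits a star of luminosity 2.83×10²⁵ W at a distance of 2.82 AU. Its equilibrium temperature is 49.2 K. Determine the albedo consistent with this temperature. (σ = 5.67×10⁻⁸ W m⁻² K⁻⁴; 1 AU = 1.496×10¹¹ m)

A ≈ 0.89

d = 2.82 AU = 4.22×10¹¹ m.
Flux: S = L/(4πd²) = 2.83×10²⁵/(4π×(4.22×10¹¹)²) = 12.7 W m⁻².
From T_eq⁴ = S(1−A)/(4σ): 1−A = 4σT_eq⁴/S.
1−A = 4 × 5.67×10⁻⁸ × (49.2)⁴ / 12.7 = 0.105.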